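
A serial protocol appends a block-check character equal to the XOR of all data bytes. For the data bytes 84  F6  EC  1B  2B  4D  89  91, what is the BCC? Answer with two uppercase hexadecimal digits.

FB

XOR the bytes together:
  start with 0x84
  0x84 ⊕ 0xF6 = 0x72
  0x72 ⊕ 0xEC = 0x9E
  0x9E ⊕ 0x1B = 0x85
  0x85 ⊕ 0x2B = 0xAE
  0xAE ⊕ 0x4D = 0xE3
  0xE3 ⊕ 0x89 = 0x6A
  0x6A ⊕ 0x91 = 0xFB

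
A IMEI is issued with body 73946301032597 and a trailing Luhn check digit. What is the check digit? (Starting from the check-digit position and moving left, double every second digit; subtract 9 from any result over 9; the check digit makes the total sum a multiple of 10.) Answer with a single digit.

3

Partial digits right→left: 7 9 5 2 3 0 1 0 3 6 4 9 3 7
Double every second digit counting from the check-digit position (so the 1st, 3rd, 5th, ... of the partial from the right).
  doubled (with −9 where >9): 5 1 6 2 6 8 6 → sum 34
  kept as-is: 9 2 0 0 6 9 7 → sum 33
Total = 34 + 33 = 67.
Check digit = (10 − (67 mod 10)) mod 10 = 3.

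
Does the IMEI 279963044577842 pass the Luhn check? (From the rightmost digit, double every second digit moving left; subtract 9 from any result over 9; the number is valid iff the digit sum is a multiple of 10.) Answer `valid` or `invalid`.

valid

From the right, keep odd positions and double even positions (subtract 9 from any doubled value over 9):
  doubled (positions 2,4,...): 8 5 1 8 6 9 5 → sum 42
  kept (positions 1,3,...): 2 8 7 4 0 6 9 2 → sum 38
Total = 80.
80 mod 10 = 0, so the number is valid.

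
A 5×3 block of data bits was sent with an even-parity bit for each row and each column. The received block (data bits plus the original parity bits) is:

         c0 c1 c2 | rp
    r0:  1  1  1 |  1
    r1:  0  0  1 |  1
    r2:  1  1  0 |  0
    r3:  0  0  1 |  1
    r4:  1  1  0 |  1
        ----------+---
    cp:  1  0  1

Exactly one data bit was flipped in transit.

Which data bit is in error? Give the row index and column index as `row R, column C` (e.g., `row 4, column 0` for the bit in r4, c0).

Recompute each row's even parity and compare to rp:
  r0: data parity 1, sent rp 1 → ok
  r1: data parity 1, sent rp 1 → ok
  r2: data parity 0, sent rp 0 → ok
  r3: data parity 1, sent rp 1 → ok
  r4: data parity 0, sent rp 1 → mismatch
Recompute each column's even parity and compare to cp:
  c0: data parity 1, sent cp 1 → ok
  c1: data parity 1, sent cp 0 → mismatch
  c2: data parity 1, sent cp 1 → ok
Exactly one row (r4) and one column (c1) fail → the flipped bit is at their intersection.

row 4, column 1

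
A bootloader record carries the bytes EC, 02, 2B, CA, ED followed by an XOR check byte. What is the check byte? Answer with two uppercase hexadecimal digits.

XOR the bytes together:
  start with 0xEC
  0xEC ⊕ 0x02 = 0xEE
  0xEE ⊕ 0x2B = 0xC5
  0xC5 ⊕ 0xCA = 0x0F
  0x0F ⊕ 0xED = 0xE2

E2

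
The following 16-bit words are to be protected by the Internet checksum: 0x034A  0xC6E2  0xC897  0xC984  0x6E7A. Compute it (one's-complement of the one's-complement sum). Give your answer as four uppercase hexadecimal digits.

One's-complement addition (fold any carry out of bit 15 back into bit 0):
  0x034A + 0xC6E2 = 0x0CA2C
  0xCA2C + 0xC897 = 0x192C3 → wrap carry → 0x92C4
  0x92C4 + 0xC984 = 0x15C48 → wrap carry → 0x5C49
  0x5C49 + 0x6E7A = 0x0CAC3
One's-complement sum = 0xCAC3.
Checksum = ~0xCAC3 & 0xFFFF = 0x353C.

353C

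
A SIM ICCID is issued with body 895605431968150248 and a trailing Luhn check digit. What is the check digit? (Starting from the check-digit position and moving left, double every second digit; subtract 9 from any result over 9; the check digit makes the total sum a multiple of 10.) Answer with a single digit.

4

Partial digits right→left: 8 4 2 0 5 1 8 6 9 1 3 4 5 0 6 5 9 8
Double every second digit counting from the check-digit position (so the 1st, 3rd, 5th, ... of the partial from the right).
  doubled (with −9 where >9): 7 4 1 7 9 6 1 3 9 → sum 47
  kept as-is: 4 0 1 6 1 4 0 5 8 → sum 29
Total = 47 + 29 = 76.
Check digit = (10 − (76 mod 10)) mod 10 = 4.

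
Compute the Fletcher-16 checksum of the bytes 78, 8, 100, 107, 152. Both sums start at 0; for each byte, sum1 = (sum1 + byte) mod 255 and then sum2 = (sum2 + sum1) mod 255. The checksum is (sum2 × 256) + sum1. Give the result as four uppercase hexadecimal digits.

44BE

Running sums (mod 255):
  after byte 0 (78): sum1=78, sum2=78
  after byte 1 (8): sum1=86, sum2=164
  after byte 2 (100): sum1=186, sum2=95
  after byte 3 (107): sum1=38, sum2=133
  after byte 4 (152): sum1=190, sum2=68
Checksum = sum2·256 + sum1 = 68·256 + 190 = 17598 = 0x44BE.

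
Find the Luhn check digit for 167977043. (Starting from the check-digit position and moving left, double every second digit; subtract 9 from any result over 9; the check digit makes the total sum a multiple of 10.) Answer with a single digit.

6

Partial digits right→left: 3 4 0 7 7 9 7 6 1
Double every second digit counting from the check-digit position (so the 1st, 3rd, 5th, ... of the partial from the right).
  doubled (with −9 where >9): 6 0 5 5 2 → sum 18
  kept as-is: 4 7 9 6 → sum 26
Total = 18 + 26 = 44.
Check digit = (10 − (44 mod 10)) mod 10 = 6.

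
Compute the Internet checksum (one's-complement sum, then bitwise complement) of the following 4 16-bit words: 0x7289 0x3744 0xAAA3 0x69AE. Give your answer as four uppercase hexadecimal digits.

One's-complement addition (fold any carry out of bit 15 back into bit 0):
  0x7289 + 0x3744 = 0x0A9CD
  0xA9CD + 0xAAA3 = 0x15470 → wrap carry → 0x5471
  0x5471 + 0x69AE = 0x0BE1F
One's-complement sum = 0xBE1F.
Checksum = ~0xBE1F & 0xFFFF = 0x41E0.

41E0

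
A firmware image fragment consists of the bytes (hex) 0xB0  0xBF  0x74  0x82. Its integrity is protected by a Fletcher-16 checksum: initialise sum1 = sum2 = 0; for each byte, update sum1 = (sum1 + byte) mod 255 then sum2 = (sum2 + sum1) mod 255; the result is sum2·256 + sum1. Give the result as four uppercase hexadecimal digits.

Running sums (mod 255):
  after byte 0 (0xB0): sum1=176, sum2=176
  after byte 1 (0xBF): sum1=112, sum2=33
  after byte 2 (0x74): sum1=228, sum2=6
  after byte 3 (0x82): sum1=103, sum2=109
Checksum = sum2·256 + sum1 = 109·256 + 103 = 28007 = 0x6D67.

6D67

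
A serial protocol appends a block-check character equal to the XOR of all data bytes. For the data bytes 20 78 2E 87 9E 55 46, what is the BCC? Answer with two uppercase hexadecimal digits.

XOR the bytes together:
  start with 0x20
  0x20 ⊕ 0x78 = 0x58
  0x58 ⊕ 0x2E = 0x76
  0x76 ⊕ 0x87 = 0xF1
  0xF1 ⊕ 0x9E = 0x6F
  0x6F ⊕ 0x55 = 0x3A
  0x3A ⊕ 0x46 = 0x7C

7C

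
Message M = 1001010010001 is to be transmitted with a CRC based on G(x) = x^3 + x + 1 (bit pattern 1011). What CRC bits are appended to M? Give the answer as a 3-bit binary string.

Append 3 zeros: 1001010010001000. Divide by 1011 (XOR where the leading bit is 1):
  pos 0: 1001 XOR 1011 = 0010
  pos 2: 1001 XOR 1011 = 0010
  pos 4: 1000 XOR 1011 = 0011
  pos 6: 1110 XOR 1011 = 0101
  pos 7: 1010 XOR 1011 = 0001
  pos 10: 1010 XOR 1011 = 0001
Remainder (last 3 bits) = 100. This is the CRC / FCS.

100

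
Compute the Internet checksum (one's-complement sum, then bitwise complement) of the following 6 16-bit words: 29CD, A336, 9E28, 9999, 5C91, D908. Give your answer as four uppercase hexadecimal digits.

C59F

One's-complement addition (fold any carry out of bit 15 back into bit 0):
  0x29CD + 0xA336 = 0x0CD03
  0xCD03 + 0x9E28 = 0x16B2B → wrap carry → 0x6B2C
  0x6B2C + 0x9999 = 0x104C5 → wrap carry → 0x04C6
  0x04C6 + 0x5C91 = 0x06157
  0x6157 + 0xD908 = 0x13A5F → wrap carry → 0x3A60
One's-complement sum = 0x3A60.
Checksum = ~0x3A60 & 0xFFFF = 0xC59F.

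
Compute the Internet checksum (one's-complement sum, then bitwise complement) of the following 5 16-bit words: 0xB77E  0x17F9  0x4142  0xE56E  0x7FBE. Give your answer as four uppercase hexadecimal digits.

One's-complement addition (fold any carry out of bit 15 back into bit 0):
  0xB77E + 0x17F9 = 0x0CF77
  0xCF77 + 0x4142 = 0x110B9 → wrap carry → 0x10BA
  0x10BA + 0xE56E = 0x0F628
  0xF628 + 0x7FBE = 0x175E6 → wrap carry → 0x75E7
One's-complement sum = 0x75E7.
Checksum = ~0x75E7 & 0xFFFF = 0x8A18.

8A18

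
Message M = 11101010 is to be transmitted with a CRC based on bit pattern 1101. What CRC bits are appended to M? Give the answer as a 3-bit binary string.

Append 3 zeros: 11101010000. Divide by 1101 (XOR where the leading bit is 1):
  pos 0: 1110 XOR 1101 = 0011
  pos 2: 1110 XOR 1101 = 0011
  pos 4: 1110 XOR 1101 = 0011
  pos 6: 1100 XOR 1101 = 0001
Remainder (last 3 bits) = 010. This is the CRC / FCS.

010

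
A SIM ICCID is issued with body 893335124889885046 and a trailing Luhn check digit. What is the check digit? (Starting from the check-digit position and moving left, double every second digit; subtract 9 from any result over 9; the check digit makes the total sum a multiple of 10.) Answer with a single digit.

Partial digits right→left: 6 4 0 5 8 8 9 8 8 4 2 1 5 3 3 3 9 8
Double every second digit counting from the check-digit position (so the 1st, 3rd, 5th, ... of the partial from the right).
  doubled (with −9 where >9): 3 0 7 9 7 4 1 6 9 → sum 46
  kept as-is: 4 5 8 8 4 1 3 3 8 → sum 44
Total = 46 + 44 = 90.
Check digit = (10 − (90 mod 10)) mod 10 = 0.

0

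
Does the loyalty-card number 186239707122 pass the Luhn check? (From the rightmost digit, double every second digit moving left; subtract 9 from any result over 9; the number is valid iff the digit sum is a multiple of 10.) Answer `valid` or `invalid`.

From the right, keep odd positions and double even positions (subtract 9 from any doubled value over 9):
  doubled (positions 2,4,...): 4 5 5 6 3 2 → sum 25
  kept (positions 1,3,...): 2 1 0 9 2 8 → sum 22
Total = 47.
47 mod 10 = 7, so the number is invalid.

invalid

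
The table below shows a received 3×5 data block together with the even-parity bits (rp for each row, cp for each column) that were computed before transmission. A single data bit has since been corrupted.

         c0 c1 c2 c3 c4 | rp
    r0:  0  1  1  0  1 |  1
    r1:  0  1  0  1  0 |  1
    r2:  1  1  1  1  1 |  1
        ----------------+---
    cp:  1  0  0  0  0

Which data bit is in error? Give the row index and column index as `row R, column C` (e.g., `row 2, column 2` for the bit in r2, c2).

row 1, column 1

Recompute each row's even parity and compare to rp:
  r0: data parity 1, sent rp 1 → ok
  r1: data parity 0, sent rp 1 → mismatch
  r2: data parity 1, sent rp 1 → ok
Recompute each column's even parity and compare to cp:
  c0: data parity 1, sent cp 1 → ok
  c1: data parity 1, sent cp 0 → mismatch
  c2: data parity 0, sent cp 0 → ok
  c3: data parity 0, sent cp 0 → ok
  c4: data parity 0, sent cp 0 → ok
Exactly one row (r1) and one column (c1) fail → the flipped bit is at their intersection.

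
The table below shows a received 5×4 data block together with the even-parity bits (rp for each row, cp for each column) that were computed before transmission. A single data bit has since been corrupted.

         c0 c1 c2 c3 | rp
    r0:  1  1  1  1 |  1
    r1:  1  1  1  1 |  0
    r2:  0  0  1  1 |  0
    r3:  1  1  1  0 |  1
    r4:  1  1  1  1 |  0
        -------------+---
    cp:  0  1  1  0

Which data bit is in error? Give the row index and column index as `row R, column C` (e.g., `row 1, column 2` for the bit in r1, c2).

Recompute each row's even parity and compare to rp:
  r0: data parity 0, sent rp 1 → mismatch
  r1: data parity 0, sent rp 0 → ok
  r2: data parity 0, sent rp 0 → ok
  r3: data parity 1, sent rp 1 → ok
  r4: data parity 0, sent rp 0 → ok
Recompute each column's even parity and compare to cp:
  c0: data parity 0, sent cp 0 → ok
  c1: data parity 0, sent cp 1 → mismatch
  c2: data parity 1, sent cp 1 → ok
  c3: data parity 0, sent cp 0 → ok
Exactly one row (r0) and one column (c1) fail → the flipped bit is at their intersection.

row 0, column 1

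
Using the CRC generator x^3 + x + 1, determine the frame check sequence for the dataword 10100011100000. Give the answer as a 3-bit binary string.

000

Append 3 zeros: 10100011100000000. Divide by 1011 (XOR where the leading bit is 1):
  pos 0: 1010 XOR 1011 = 0001
  pos 3: 1001 XOR 1011 = 0010
  pos 5: 1011 XOR 1011 = 0000
Remainder (last 3 bits) = 000. This is the CRC / FCS.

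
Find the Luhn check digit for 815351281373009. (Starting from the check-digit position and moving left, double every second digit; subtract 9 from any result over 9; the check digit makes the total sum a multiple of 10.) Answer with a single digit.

Partial digits right→left: 9 0 0 3 7 3 1 8 2 1 5 3 5 1 8
Double every second digit counting from the check-digit position (so the 1st, 3rd, 5th, ... of the partial from the right).
  doubled (with −9 where >9): 9 0 5 2 4 1 1 7 → sum 29
  kept as-is: 0 3 3 8 1 3 1 → sum 19
Total = 29 + 19 = 48.
Check digit = (10 − (48 mod 10)) mod 10 = 2.

2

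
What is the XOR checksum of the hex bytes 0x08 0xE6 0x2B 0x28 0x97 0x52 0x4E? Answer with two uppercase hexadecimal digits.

XOR the bytes together:
  start with 0x08
  0x08 ⊕ 0xE6 = 0xEE
  0xEE ⊕ 0x2B = 0xC5
  0xC5 ⊕ 0x28 = 0xED
  0xED ⊕ 0x97 = 0x7A
  0x7A ⊕ 0x52 = 0x28
  0x28 ⊕ 0x4E = 0x66

66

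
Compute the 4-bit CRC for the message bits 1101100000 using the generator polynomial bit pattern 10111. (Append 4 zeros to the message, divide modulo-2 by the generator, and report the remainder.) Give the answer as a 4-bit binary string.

1001

Append 4 zeros: 11011000000000. Divide by 10111 (XOR where the leading bit is 1):
  pos 0: 11011 XOR 10111 = 01100
  pos 1: 11000 XOR 10111 = 01111
  pos 2: 11110 XOR 10111 = 01001
  pos 3: 10010 XOR 10111 = 00101
  pos 5: 10100 XOR 10111 = 00011
  pos 8: 11000 XOR 10111 = 01111
  pos 9: 11110 XOR 10111 = 01001
Remainder (last 4 bits) = 1001. This is the CRC / FCS.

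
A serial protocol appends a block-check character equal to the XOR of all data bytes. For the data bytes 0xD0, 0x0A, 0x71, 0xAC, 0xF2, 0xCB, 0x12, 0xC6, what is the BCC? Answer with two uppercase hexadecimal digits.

EA

XOR the bytes together:
  start with 0xD0
  0xD0 ⊕ 0x0A = 0xDA
  0xDA ⊕ 0x71 = 0xAB
  0xAB ⊕ 0xAC = 0x07
  0x07 ⊕ 0xF2 = 0xF5
  0xF5 ⊕ 0xCB = 0x3E
  0x3E ⊕ 0x12 = 0x2C
  0x2C ⊕ 0xC6 = 0xEA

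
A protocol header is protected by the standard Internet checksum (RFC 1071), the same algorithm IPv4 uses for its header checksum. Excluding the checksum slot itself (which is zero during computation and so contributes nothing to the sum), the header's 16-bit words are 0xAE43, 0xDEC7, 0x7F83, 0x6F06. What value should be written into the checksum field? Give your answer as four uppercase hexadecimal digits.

One's-complement addition (fold any carry out of bit 15 back into bit 0):
  0xAE43 + 0xDEC7 = 0x18D0A → wrap carry → 0x8D0B
  0x8D0B + 0x7F83 = 0x10C8E → wrap carry → 0x0C8F
  0x0C8F + 0x6F06 = 0x07B95
One's-complement sum = 0x7B95.
Checksum = ~0x7B95 & 0xFFFF = 0x846A.

846A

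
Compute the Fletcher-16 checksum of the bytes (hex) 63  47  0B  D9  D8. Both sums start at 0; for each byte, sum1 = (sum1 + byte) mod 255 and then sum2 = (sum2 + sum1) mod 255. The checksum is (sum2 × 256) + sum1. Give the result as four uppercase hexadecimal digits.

Running sums (mod 255):
  after byte 0 (63): sum1=99, sum2=99
  after byte 1 (47): sum1=170, sum2=14
  after byte 2 (0B): sum1=181, sum2=195
  after byte 3 (D9): sum1=143, sum2=83
  after byte 4 (D8): sum1=104, sum2=187
Checksum = sum2·256 + sum1 = 187·256 + 104 = 47976 = 0xBB68.

BB68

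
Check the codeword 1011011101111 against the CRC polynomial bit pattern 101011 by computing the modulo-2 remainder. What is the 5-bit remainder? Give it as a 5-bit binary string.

00000

Modulo-2 division of 1011011101111 by 101011:
  pos 0: 101101 XOR 101011 = 000110
  pos 3: 110110 XOR 101011 = 011101
  pos 4: 111011 XOR 101011 = 010000
  pos 5: 100001 XOR 101011 = 001010
  pos 7: 101011 XOR 101011 = 000000
Remainder = 00000 (zero — the frame passes the CRC check).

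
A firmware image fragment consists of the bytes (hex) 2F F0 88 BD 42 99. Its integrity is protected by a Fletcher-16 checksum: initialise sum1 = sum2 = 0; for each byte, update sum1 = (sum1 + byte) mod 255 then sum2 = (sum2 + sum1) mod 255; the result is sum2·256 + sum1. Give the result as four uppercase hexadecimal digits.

4942

Running sums (mod 255):
  after byte 0 (2F): sum1=47, sum2=47
  after byte 1 (F0): sum1=32, sum2=79
  after byte 2 (88): sum1=168, sum2=247
  after byte 3 (BD): sum1=102, sum2=94
  after byte 4 (42): sum1=168, sum2=7
  after byte 5 (99): sum1=66, sum2=73
Checksum = sum2·256 + sum1 = 73·256 + 66 = 18754 = 0x4942.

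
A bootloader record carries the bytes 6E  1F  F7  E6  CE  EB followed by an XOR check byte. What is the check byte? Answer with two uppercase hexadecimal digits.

XOR the bytes together:
  start with 0x6E
  0x6E ⊕ 0x1F = 0x71
  0x71 ⊕ 0xF7 = 0x86
  0x86 ⊕ 0xE6 = 0x60
  0x60 ⊕ 0xCE = 0xAE
  0xAE ⊕ 0xEB = 0x45

45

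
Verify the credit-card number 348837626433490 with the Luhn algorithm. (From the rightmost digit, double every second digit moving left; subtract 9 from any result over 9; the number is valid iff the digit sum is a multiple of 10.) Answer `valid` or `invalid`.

valid

From the right, keep odd positions and double even positions (subtract 9 from any doubled value over 9):
  doubled (positions 2,4,...): 9 6 8 4 5 7 8 → sum 47
  kept (positions 1,3,...): 0 4 3 6 6 3 8 3 → sum 33
Total = 80.
80 mod 10 = 0, so the number is valid.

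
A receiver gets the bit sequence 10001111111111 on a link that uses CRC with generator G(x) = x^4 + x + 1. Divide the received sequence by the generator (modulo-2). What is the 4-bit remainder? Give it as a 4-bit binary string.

Modulo-2 division of 10001111111111 by 10011:
  pos 0: 10001 XOR 10011 = 00010
  pos 3: 10111 XOR 10011 = 00100
  pos 5: 10011 XOR 10011 = 00000
Remainder = 1111 (nonzero — an error is detected).

1111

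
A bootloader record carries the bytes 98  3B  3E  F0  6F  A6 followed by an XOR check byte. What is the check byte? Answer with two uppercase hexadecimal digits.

XOR the bytes together:
  start with 0x98
  0x98 ⊕ 0x3B = 0xA3
  0xA3 ⊕ 0x3E = 0x9D
  0x9D ⊕ 0xF0 = 0x6D
  0x6D ⊕ 0x6F = 0x02
  0x02 ⊕ 0xA6 = 0xA4

A4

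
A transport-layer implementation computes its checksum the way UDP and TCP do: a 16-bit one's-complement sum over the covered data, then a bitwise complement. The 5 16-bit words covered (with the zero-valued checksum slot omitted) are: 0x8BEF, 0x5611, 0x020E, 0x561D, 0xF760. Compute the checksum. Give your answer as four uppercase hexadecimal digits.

CE72

One's-complement addition (fold any carry out of bit 15 back into bit 0):
  0x8BEF + 0x5611 = 0x0E200
  0xE200 + 0x020E = 0x0E40E
  0xE40E + 0x561D = 0x13A2B → wrap carry → 0x3A2C
  0x3A2C + 0xF760 = 0x1318C → wrap carry → 0x318D
One's-complement sum = 0x318D.
Checksum = ~0x318D & 0xFFFF = 0xCE72.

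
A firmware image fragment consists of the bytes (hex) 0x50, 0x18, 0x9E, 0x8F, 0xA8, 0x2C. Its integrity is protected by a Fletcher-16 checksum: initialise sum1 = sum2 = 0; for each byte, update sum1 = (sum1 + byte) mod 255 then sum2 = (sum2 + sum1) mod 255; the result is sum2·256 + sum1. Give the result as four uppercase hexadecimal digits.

016B

Running sums (mod 255):
  after byte 0 (0x50): sum1=80, sum2=80
  after byte 1 (0x18): sum1=104, sum2=184
  after byte 2 (0x9E): sum1=7, sum2=191
  after byte 3 (0x8F): sum1=150, sum2=86
  after byte 4 (0xA8): sum1=63, sum2=149
  after byte 5 (0x2C): sum1=107, sum2=1
Checksum = sum2·256 + sum1 = 1·256 + 107 = 363 = 0x016B.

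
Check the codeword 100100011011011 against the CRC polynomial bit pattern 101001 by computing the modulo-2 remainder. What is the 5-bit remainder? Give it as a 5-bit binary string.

01000

Modulo-2 division of 100100011011011 by 101001:
  pos 0: 100100 XOR 101001 = 001101
  pos 2: 110101 XOR 101001 = 011100
  pos 3: 111001 XOR 101001 = 010000
  pos 4: 100000 XOR 101001 = 001001
  pos 6: 100111 XOR 101001 = 001110
  pos 8: 111001 XOR 101001 = 010000
  pos 9: 100001 XOR 101001 = 001000
Remainder = 01000 (nonzero — an error is detected).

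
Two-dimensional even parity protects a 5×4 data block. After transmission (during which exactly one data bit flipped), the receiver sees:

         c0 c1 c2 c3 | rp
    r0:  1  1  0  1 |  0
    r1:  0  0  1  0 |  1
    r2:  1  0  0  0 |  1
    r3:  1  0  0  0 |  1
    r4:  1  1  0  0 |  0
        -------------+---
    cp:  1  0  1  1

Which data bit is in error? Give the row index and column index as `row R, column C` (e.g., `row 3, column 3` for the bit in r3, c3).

Recompute each row's even parity and compare to rp:
  r0: data parity 1, sent rp 0 → mismatch
  r1: data parity 1, sent rp 1 → ok
  r2: data parity 1, sent rp 1 → ok
  r3: data parity 1, sent rp 1 → ok
  r4: data parity 0, sent rp 0 → ok
Recompute each column's even parity and compare to cp:
  c0: data parity 0, sent cp 1 → mismatch
  c1: data parity 0, sent cp 0 → ok
  c2: data parity 1, sent cp 1 → ok
  c3: data parity 1, sent cp 1 → ok
Exactly one row (r0) and one column (c0) fail → the flipped bit is at their intersection.

row 0, column 0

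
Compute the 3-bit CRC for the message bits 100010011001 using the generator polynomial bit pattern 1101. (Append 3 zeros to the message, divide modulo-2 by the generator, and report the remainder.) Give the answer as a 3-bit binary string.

110

Append 3 zeros: 100010011001000. Divide by 1101 (XOR where the leading bit is 1):
  pos 0: 1000 XOR 1101 = 0101
  pos 1: 1011 XOR 1101 = 0110
  pos 2: 1100 XOR 1101 = 0001
  pos 5: 1011 XOR 1101 = 0110
  pos 6: 1100 XOR 1101 = 0001
  pos 9: 1010 XOR 1101 = 0111
  pos 10: 1110 XOR 1101 = 0011
Remainder (last 3 bits) = 110. This is the CRC / FCS.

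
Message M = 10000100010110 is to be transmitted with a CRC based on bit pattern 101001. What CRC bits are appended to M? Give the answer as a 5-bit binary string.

Append 5 zeros: 1000010001011000000. Divide by 101001 (XOR where the leading bit is 1):
  pos 0: 100001 XOR 101001 = 001000
  pos 2: 100000 XOR 101001 = 001001
  pos 4: 100101 XOR 101001 = 001100
  pos 6: 110001 XOR 101001 = 011000
  pos 7: 110001 XOR 101001 = 011000
  pos 8: 110000 XOR 101001 = 011001
  pos 9: 110010 XOR 101001 = 011011
  pos 10: 110110 XOR 101001 = 011111
  pos 11: 111110 XOR 101001 = 010111
  pos 12: 101110 XOR 101001 = 000111
Remainder (last 5 bits) = 01110. This is the CRC / FCS.

01110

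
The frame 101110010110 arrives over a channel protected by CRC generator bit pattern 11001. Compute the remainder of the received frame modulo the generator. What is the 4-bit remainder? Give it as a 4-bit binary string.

Modulo-2 division of 101110010110 by 11001:
  pos 0: 10111 XOR 11001 = 01110
  pos 1: 11100 XOR 11001 = 00101
  pos 3: 10101 XOR 11001 = 01100
  pos 4: 11000 XOR 11001 = 00001
Remainder = 1110 (nonzero — an error is detected).

1110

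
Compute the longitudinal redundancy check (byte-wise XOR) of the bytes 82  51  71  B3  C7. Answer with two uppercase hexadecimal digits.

XOR the bytes together:
  start with 0x82
  0x82 ⊕ 0x51 = 0xD3
  0xD3 ⊕ 0x71 = 0xA2
  0xA2 ⊕ 0xB3 = 0x11
  0x11 ⊕ 0xC7 = 0xD6

D6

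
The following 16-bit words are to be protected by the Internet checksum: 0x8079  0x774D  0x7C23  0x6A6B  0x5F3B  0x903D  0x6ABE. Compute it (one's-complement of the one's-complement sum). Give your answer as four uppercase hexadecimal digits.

C772

One's-complement addition (fold any carry out of bit 15 back into bit 0):
  0x8079 + 0x774D = 0x0F7C6
  0xF7C6 + 0x7C23 = 0x173E9 → wrap carry → 0x73EA
  0x73EA + 0x6A6B = 0x0DE55
  0xDE55 + 0x5F3B = 0x13D90 → wrap carry → 0x3D91
  0x3D91 + 0x903D = 0x0CDCE
  0xCDCE + 0x6ABE = 0x1388C → wrap carry → 0x388D
One's-complement sum = 0x388D.
Checksum = ~0x388D & 0xFFFF = 0xC772.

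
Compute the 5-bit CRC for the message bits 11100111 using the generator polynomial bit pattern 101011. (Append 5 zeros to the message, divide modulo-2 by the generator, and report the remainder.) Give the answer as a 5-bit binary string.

Append 5 zeros: 1110011100000. Divide by 101011 (XOR where the leading bit is 1):
  pos 0: 111001 XOR 101011 = 010010
  pos 1: 100101 XOR 101011 = 001110
  pos 3: 111010 XOR 101011 = 010001
  pos 4: 100010 XOR 101011 = 001001
  pos 6: 100100 XOR 101011 = 001111
Remainder (last 5 bits) = 11110. This is the CRC / FCS.

11110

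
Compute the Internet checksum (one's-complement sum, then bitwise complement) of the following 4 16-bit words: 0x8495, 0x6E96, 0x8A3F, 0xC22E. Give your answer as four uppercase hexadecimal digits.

C065

One's-complement addition (fold any carry out of bit 15 back into bit 0):
  0x8495 + 0x6E96 = 0x0F32B
  0xF32B + 0x8A3F = 0x17D6A → wrap carry → 0x7D6B
  0x7D6B + 0xC22E = 0x13F99 → wrap carry → 0x3F9A
One's-complement sum = 0x3F9A.
Checksum = ~0x3F9A & 0xFFFF = 0xC065.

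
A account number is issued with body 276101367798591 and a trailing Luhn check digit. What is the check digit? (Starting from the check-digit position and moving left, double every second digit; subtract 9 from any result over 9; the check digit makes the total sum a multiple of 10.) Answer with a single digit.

Partial digits right→left: 1 9 5 8 9 7 7 6 3 1 0 1 6 7 2
Double every second digit counting from the check-digit position (so the 1st, 3rd, 5th, ... of the partial from the right).
  doubled (with −9 where >9): 2 1 9 5 6 0 3 4 → sum 30
  kept as-is: 9 8 7 6 1 1 7 → sum 39
Total = 30 + 39 = 69.
Check digit = (10 − (69 mod 10)) mod 10 = 1.

1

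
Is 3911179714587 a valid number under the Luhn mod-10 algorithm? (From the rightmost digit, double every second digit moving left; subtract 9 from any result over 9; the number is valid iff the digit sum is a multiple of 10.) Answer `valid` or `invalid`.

From the right, keep odd positions and double even positions (subtract 9 from any doubled value over 9):
  doubled (positions 2,4,...): 7 8 5 5 2 9 → sum 36
  kept (positions 1,3,...): 7 5 1 9 1 1 3 → sum 27
Total = 63.
63 mod 10 = 3, so the number is invalid.

invalid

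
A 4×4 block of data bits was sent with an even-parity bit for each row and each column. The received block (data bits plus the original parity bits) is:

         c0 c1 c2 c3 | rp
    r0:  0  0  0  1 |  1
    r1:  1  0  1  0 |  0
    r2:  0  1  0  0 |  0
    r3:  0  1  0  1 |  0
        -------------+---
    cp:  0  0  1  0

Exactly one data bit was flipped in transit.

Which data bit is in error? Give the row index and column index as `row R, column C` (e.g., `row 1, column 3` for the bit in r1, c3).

Recompute each row's even parity and compare to rp:
  r0: data parity 1, sent rp 1 → ok
  r1: data parity 0, sent rp 0 → ok
  r2: data parity 1, sent rp 0 → mismatch
  r3: data parity 0, sent rp 0 → ok
Recompute each column's even parity and compare to cp:
  c0: data parity 1, sent cp 0 → mismatch
  c1: data parity 0, sent cp 0 → ok
  c2: data parity 1, sent cp 1 → ok
  c3: data parity 0, sent cp 0 → ok
Exactly one row (r2) and one column (c0) fail → the flipped bit is at their intersection.

row 2, column 0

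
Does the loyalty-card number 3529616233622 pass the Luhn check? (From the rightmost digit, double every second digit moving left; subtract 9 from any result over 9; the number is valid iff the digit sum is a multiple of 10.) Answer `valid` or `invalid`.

From the right, keep odd positions and double even positions (subtract 9 from any doubled value over 9):
  doubled (positions 2,4,...): 4 6 4 2 9 1 → sum 26
  kept (positions 1,3,...): 2 6 3 6 6 2 3 → sum 28
Total = 54.
54 mod 10 = 4, so the number is invalid.

invalid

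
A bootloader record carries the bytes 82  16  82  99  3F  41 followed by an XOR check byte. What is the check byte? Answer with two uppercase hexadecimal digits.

XOR the bytes together:
  start with 0x82
  0x82 ⊕ 0x16 = 0x94
  0x94 ⊕ 0x82 = 0x16
  0x16 ⊕ 0x99 = 0x8F
  0x8F ⊕ 0x3F = 0xB0
  0xB0 ⊕ 0x41 = 0xF1

F1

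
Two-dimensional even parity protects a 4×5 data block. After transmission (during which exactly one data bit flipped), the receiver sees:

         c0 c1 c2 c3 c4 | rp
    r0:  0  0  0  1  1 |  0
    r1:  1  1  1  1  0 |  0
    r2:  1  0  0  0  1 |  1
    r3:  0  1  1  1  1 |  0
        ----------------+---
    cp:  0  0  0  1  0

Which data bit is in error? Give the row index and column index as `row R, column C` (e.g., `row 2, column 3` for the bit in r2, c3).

Recompute each row's even parity and compare to rp:
  r0: data parity 0, sent rp 0 → ok
  r1: data parity 0, sent rp 0 → ok
  r2: data parity 0, sent rp 1 → mismatch
  r3: data parity 0, sent rp 0 → ok
Recompute each column's even parity and compare to cp:
  c0: data parity 0, sent cp 0 → ok
  c1: data parity 0, sent cp 0 → ok
  c2: data parity 0, sent cp 0 → ok
  c3: data parity 1, sent cp 1 → ok
  c4: data parity 1, sent cp 0 → mismatch
Exactly one row (r2) and one column (c4) fail → the flipped bit is at their intersection.

row 2, column 4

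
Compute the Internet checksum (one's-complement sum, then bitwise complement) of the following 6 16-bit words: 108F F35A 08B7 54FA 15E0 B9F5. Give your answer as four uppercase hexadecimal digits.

CE8E

One's-complement addition (fold any carry out of bit 15 back into bit 0):
  0x108F + 0xF35A = 0x103E9 → wrap carry → 0x03EA
  0x03EA + 0x08B7 = 0x00CA1
  0x0CA1 + 0x54FA = 0x0619B
  0x619B + 0x15E0 = 0x0777B
  0x777B + 0xB9F5 = 0x13170 → wrap carry → 0x3171
One's-complement sum = 0x3171.
Checksum = ~0x3171 & 0xFFFF = 0xCE8E.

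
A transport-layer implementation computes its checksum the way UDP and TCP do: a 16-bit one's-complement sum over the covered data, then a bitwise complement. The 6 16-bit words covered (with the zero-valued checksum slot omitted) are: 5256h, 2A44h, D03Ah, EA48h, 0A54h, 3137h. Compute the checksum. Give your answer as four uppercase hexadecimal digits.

8D56

One's-complement addition (fold any carry out of bit 15 back into bit 0):
  0x5256 + 0x2A44 = 0x07C9A
  0x7C9A + 0xD03A = 0x14CD4 → wrap carry → 0x4CD5
  0x4CD5 + 0xEA48 = 0x1371D → wrap carry → 0x371E
  0x371E + 0x0A54 = 0x04172
  0x4172 + 0x3137 = 0x072A9
One's-complement sum = 0x72A9.
Checksum = ~0x72A9 & 0xFFFF = 0x8D56.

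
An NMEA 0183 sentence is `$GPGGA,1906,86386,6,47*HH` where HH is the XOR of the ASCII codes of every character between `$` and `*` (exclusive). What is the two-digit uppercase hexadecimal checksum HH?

XOR the ASCII codes of the payload characters:
  'G' = 0x47 → acc = 0x47
  'P' = 0x50 → acc = 0x17
  'G' = 0x47 → acc = 0x50
  'G' = 0x47 → acc = 0x17
  'A' = 0x41 → acc = 0x56
  ',' = 0x2C → acc = 0x7A
  '1' = 0x31 → acc = 0x4B
  '9' = 0x39 → acc = 0x72
  '0' = 0x30 → acc = 0x42
  '6' = 0x36 → acc = 0x74
  ',' = 0x2C → acc = 0x58
  '8' = 0x38 → acc = 0x60
  '6' = 0x36 → acc = 0x56
  '3' = 0x33 → acc = 0x65
  '8' = 0x38 → acc = 0x5D
  '6' = 0x36 → acc = 0x6B
  ',' = 0x2C → acc = 0x47
  '6' = 0x36 → acc = 0x71
  ',' = 0x2C → acc = 0x5D
  '4' = 0x34 → acc = 0x69
  '7' = 0x37 → acc = 0x5E
Checksum = 0x5E.

5E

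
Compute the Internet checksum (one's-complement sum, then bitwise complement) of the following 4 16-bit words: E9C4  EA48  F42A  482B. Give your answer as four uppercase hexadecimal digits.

One's-complement addition (fold any carry out of bit 15 back into bit 0):
  0xE9C4 + 0xEA48 = 0x1D40C → wrap carry → 0xD40D
  0xD40D + 0xF42A = 0x1C837 → wrap carry → 0xC838
  0xC838 + 0x482B = 0x11063 → wrap carry → 0x1064
One's-complement sum = 0x1064.
Checksum = ~0x1064 & 0xFFFF = 0xEF9B.

EF9B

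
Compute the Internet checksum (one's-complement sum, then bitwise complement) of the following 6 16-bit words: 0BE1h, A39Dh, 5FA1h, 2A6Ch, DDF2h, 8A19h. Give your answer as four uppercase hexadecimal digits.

One's-complement addition (fold any carry out of bit 15 back into bit 0):
  0x0BE1 + 0xA39D = 0x0AF7E
  0xAF7E + 0x5FA1 = 0x10F1F → wrap carry → 0x0F20
  0x0F20 + 0x2A6C = 0x0398C
  0x398C + 0xDDF2 = 0x1177E → wrap carry → 0x177F
  0x177F + 0x8A19 = 0x0A198
One's-complement sum = 0xA198.
Checksum = ~0xA198 & 0xFFFF = 0x5E67.

5E67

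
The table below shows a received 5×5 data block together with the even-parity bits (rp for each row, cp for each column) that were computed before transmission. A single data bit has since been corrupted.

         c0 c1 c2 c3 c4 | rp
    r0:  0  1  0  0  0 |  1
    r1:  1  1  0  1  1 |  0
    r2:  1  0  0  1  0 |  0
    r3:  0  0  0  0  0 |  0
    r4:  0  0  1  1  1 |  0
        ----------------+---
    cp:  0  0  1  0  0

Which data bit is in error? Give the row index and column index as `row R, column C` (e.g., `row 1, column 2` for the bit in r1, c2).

row 4, column 3

Recompute each row's even parity and compare to rp:
  r0: data parity 1, sent rp 1 → ok
  r1: data parity 0, sent rp 0 → ok
  r2: data parity 0, sent rp 0 → ok
  r3: data parity 0, sent rp 0 → ok
  r4: data parity 1, sent rp 0 → mismatch
Recompute each column's even parity and compare to cp:
  c0: data parity 0, sent cp 0 → ok
  c1: data parity 0, sent cp 0 → ok
  c2: data parity 1, sent cp 1 → ok
  c3: data parity 1, sent cp 0 → mismatch
  c4: data parity 0, sent cp 0 → ok
Exactly one row (r4) and one column (c3) fail → the flipped bit is at their intersection.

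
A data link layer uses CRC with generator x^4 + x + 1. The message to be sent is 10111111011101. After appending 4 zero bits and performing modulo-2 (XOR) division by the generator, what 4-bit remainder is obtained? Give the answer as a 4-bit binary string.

Append 4 zeros: 101111110111010000. Divide by 10011 (XOR where the leading bit is 1):
  pos 0: 10111 XOR 10011 = 00100
  pos 2: 10011 XOR 10011 = 00000
  pos 7: 10111 XOR 10011 = 00100
  pos 9: 10001 XOR 10011 = 00010
  pos 12: 10000 XOR 10011 = 00011
Remainder (last 4 bits) = 0110. This is the CRC / FCS.

0110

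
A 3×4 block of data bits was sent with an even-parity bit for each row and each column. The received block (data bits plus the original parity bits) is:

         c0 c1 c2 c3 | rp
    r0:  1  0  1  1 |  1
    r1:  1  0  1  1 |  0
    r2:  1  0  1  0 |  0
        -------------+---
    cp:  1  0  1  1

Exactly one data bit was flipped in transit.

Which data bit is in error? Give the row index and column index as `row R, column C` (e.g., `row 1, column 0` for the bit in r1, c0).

row 1, column 3

Recompute each row's even parity and compare to rp:
  r0: data parity 1, sent rp 1 → ok
  r1: data parity 1, sent rp 0 → mismatch
  r2: data parity 0, sent rp 0 → ok
Recompute each column's even parity and compare to cp:
  c0: data parity 1, sent cp 1 → ok
  c1: data parity 0, sent cp 0 → ok
  c2: data parity 1, sent cp 1 → ok
  c3: data parity 0, sent cp 1 → mismatch
Exactly one row (r1) and one column (c3) fail → the flipped bit is at their intersection.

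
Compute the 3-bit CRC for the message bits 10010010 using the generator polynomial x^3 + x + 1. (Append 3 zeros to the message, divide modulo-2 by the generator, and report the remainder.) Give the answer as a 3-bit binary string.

Append 3 zeros: 10010010000. Divide by 1011 (XOR where the leading bit is 1):
  pos 0: 1001 XOR 1011 = 0010
  pos 2: 1000 XOR 1011 = 0011
  pos 4: 1110 XOR 1011 = 0101
  pos 5: 1010 XOR 1011 = 0001
Remainder (last 3 bits) = 100. This is the CRC / FCS.

100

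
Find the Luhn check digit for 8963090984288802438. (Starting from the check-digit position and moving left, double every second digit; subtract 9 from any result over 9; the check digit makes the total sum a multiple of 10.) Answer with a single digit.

2

Partial digits right→left: 8 3 4 2 0 8 8 8 2 4 8 9 0 9 0 3 6 9 8
Double every second digit counting from the check-digit position (so the 1st, 3rd, 5th, ... of the partial from the right).
  doubled (with −9 where >9): 7 8 0 7 4 7 0 0 3 7 → sum 43
  kept as-is: 3 2 8 8 4 9 9 3 9 → sum 55
Total = 43 + 55 = 98.
Check digit = (10 − (98 mod 10)) mod 10 = 2.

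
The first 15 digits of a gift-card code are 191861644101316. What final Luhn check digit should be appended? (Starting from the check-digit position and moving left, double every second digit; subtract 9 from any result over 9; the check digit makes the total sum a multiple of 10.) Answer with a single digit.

Partial digits right→left: 6 1 3 1 0 1 4 4 6 1 6 8 1 9 1
Double every second digit counting from the check-digit position (so the 1st, 3rd, 5th, ... of the partial from the right).
  doubled (with −9 where >9): 3 6 0 8 3 3 2 2 → sum 27
  kept as-is: 1 1 1 4 1 8 9 → sum 25
Total = 27 + 25 = 52.
Check digit = (10 − (52 mod 10)) mod 10 = 8.

8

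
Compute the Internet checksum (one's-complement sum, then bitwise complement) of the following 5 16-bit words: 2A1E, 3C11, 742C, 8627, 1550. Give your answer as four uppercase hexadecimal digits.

One's-complement addition (fold any carry out of bit 15 back into bit 0):
  0x2A1E + 0x3C11 = 0x0662F
  0x662F + 0x742C = 0x0DA5B
  0xDA5B + 0x8627 = 0x16082 → wrap carry → 0x6083
  0x6083 + 0x1550 = 0x075D3
One's-complement sum = 0x75D3.
Checksum = ~0x75D3 & 0xFFFF = 0x8A2C.

8A2C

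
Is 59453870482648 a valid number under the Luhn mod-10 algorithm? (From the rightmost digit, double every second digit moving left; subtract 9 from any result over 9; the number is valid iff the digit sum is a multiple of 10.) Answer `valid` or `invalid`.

From the right, keep odd positions and double even positions (subtract 9 from any doubled value over 9):
  doubled (positions 2,4,...): 8 4 8 5 6 8 1 → sum 40
  kept (positions 1,3,...): 8 6 8 0 8 5 9 → sum 44
Total = 84.
84 mod 10 = 4, so the number is invalid.

invalid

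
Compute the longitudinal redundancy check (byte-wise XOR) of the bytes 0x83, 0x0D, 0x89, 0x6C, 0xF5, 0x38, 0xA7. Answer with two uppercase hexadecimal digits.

XOR the bytes together:
  start with 0x83
  0x83 ⊕ 0x0D = 0x8E
  0x8E ⊕ 0x89 = 0x07
  0x07 ⊕ 0x6C = 0x6B
  0x6B ⊕ 0xF5 = 0x9E
  0x9E ⊕ 0x38 = 0xA6
  0xA6 ⊕ 0xA7 = 0x01

01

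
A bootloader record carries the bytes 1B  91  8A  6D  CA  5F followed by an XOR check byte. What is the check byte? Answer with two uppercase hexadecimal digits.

XOR the bytes together:
  start with 0x1B
  0x1B ⊕ 0x91 = 0x8A
  0x8A ⊕ 0x8A = 0x00
  0x00 ⊕ 0x6D = 0x6D
  0x6D ⊕ 0xCA = 0xA7
  0xA7 ⊕ 0x5F = 0xF8

F8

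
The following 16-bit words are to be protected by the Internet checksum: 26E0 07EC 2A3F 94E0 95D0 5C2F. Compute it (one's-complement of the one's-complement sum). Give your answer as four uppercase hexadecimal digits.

One's-complement addition (fold any carry out of bit 15 back into bit 0):
  0x26E0 + 0x07EC = 0x02ECC
  0x2ECC + 0x2A3F = 0x0590B
  0x590B + 0x94E0 = 0x0EDEB
  0xEDEB + 0x95D0 = 0x183BB → wrap carry → 0x83BC
  0x83BC + 0x5C2F = 0x0DFEB
One's-complement sum = 0xDFEB.
Checksum = ~0xDFEB & 0xFFFF = 0x2014.

2014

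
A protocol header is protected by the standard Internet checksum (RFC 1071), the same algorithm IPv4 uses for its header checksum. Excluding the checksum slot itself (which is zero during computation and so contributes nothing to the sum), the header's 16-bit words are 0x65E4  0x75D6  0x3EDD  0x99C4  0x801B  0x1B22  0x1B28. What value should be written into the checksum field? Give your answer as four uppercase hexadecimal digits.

One's-complement addition (fold any carry out of bit 15 back into bit 0):
  0x65E4 + 0x75D6 = 0x0DBBA
  0xDBBA + 0x3EDD = 0x11A97 → wrap carry → 0x1A98
  0x1A98 + 0x99C4 = 0x0B45C
  0xB45C + 0x801B = 0x13477 → wrap carry → 0x3478
  0x3478 + 0x1B22 = 0x04F9A
  0x4F9A + 0x1B28 = 0x06AC2
One's-complement sum = 0x6AC2.
Checksum = ~0x6AC2 & 0xFFFF = 0x953D.

953D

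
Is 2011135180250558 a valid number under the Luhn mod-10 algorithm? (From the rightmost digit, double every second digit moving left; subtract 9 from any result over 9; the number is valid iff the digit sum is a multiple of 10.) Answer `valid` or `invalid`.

invalid

From the right, keep odd positions and double even positions (subtract 9 from any doubled value over 9):
  doubled (positions 2,4,...): 1 0 4 7 1 2 2 4 → sum 21
  kept (positions 1,3,...): 8 5 5 0 1 3 1 0 → sum 23
Total = 44.
44 mod 10 = 4, so the number is invalid.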